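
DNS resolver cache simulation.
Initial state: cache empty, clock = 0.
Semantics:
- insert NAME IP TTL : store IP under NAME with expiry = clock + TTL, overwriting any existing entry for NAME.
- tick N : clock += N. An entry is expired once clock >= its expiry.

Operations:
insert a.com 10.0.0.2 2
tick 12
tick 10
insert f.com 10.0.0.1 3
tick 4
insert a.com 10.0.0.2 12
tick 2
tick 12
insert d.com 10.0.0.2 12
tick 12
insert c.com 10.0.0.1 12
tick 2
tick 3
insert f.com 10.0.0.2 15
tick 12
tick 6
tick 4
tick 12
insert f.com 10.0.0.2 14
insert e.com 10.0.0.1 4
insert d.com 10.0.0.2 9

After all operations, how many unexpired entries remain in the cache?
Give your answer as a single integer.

Op 1: insert a.com -> 10.0.0.2 (expiry=0+2=2). clock=0
Op 2: tick 12 -> clock=12. purged={a.com}
Op 3: tick 10 -> clock=22.
Op 4: insert f.com -> 10.0.0.1 (expiry=22+3=25). clock=22
Op 5: tick 4 -> clock=26. purged={f.com}
Op 6: insert a.com -> 10.0.0.2 (expiry=26+12=38). clock=26
Op 7: tick 2 -> clock=28.
Op 8: tick 12 -> clock=40. purged={a.com}
Op 9: insert d.com -> 10.0.0.2 (expiry=40+12=52). clock=40
Op 10: tick 12 -> clock=52. purged={d.com}
Op 11: insert c.com -> 10.0.0.1 (expiry=52+12=64). clock=52
Op 12: tick 2 -> clock=54.
Op 13: tick 3 -> clock=57.
Op 14: insert f.com -> 10.0.0.2 (expiry=57+15=72). clock=57
Op 15: tick 12 -> clock=69. purged={c.com}
Op 16: tick 6 -> clock=75. purged={f.com}
Op 17: tick 4 -> clock=79.
Op 18: tick 12 -> clock=91.
Op 19: insert f.com -> 10.0.0.2 (expiry=91+14=105). clock=91
Op 20: insert e.com -> 10.0.0.1 (expiry=91+4=95). clock=91
Op 21: insert d.com -> 10.0.0.2 (expiry=91+9=100). clock=91
Final cache (unexpired): {d.com,e.com,f.com} -> size=3

Answer: 3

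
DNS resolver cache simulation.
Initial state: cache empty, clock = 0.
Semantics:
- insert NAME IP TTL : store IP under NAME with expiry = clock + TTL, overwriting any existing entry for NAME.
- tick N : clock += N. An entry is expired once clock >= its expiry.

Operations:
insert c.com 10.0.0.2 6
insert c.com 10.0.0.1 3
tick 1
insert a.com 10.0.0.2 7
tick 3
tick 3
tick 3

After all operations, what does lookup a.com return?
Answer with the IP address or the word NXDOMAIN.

Answer: NXDOMAIN

Derivation:
Op 1: insert c.com -> 10.0.0.2 (expiry=0+6=6). clock=0
Op 2: insert c.com -> 10.0.0.1 (expiry=0+3=3). clock=0
Op 3: tick 1 -> clock=1.
Op 4: insert a.com -> 10.0.0.2 (expiry=1+7=8). clock=1
Op 5: tick 3 -> clock=4. purged={c.com}
Op 6: tick 3 -> clock=7.
Op 7: tick 3 -> clock=10. purged={a.com}
lookup a.com: not in cache (expired or never inserted)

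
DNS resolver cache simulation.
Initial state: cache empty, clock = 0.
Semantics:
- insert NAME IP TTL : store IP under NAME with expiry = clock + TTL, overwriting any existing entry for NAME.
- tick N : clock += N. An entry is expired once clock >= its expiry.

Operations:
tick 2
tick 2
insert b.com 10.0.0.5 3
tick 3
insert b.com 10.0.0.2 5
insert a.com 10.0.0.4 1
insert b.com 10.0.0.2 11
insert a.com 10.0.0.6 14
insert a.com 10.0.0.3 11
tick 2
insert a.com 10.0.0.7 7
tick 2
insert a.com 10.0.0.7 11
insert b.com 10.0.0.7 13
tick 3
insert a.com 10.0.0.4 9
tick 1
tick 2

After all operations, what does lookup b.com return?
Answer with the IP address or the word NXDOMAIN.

Answer: 10.0.0.7

Derivation:
Op 1: tick 2 -> clock=2.
Op 2: tick 2 -> clock=4.
Op 3: insert b.com -> 10.0.0.5 (expiry=4+3=7). clock=4
Op 4: tick 3 -> clock=7. purged={b.com}
Op 5: insert b.com -> 10.0.0.2 (expiry=7+5=12). clock=7
Op 6: insert a.com -> 10.0.0.4 (expiry=7+1=8). clock=7
Op 7: insert b.com -> 10.0.0.2 (expiry=7+11=18). clock=7
Op 8: insert a.com -> 10.0.0.6 (expiry=7+14=21). clock=7
Op 9: insert a.com -> 10.0.0.3 (expiry=7+11=18). clock=7
Op 10: tick 2 -> clock=9.
Op 11: insert a.com -> 10.0.0.7 (expiry=9+7=16). clock=9
Op 12: tick 2 -> clock=11.
Op 13: insert a.com -> 10.0.0.7 (expiry=11+11=22). clock=11
Op 14: insert b.com -> 10.0.0.7 (expiry=11+13=24). clock=11
Op 15: tick 3 -> clock=14.
Op 16: insert a.com -> 10.0.0.4 (expiry=14+9=23). clock=14
Op 17: tick 1 -> clock=15.
Op 18: tick 2 -> clock=17.
lookup b.com: present, ip=10.0.0.7 expiry=24 > clock=17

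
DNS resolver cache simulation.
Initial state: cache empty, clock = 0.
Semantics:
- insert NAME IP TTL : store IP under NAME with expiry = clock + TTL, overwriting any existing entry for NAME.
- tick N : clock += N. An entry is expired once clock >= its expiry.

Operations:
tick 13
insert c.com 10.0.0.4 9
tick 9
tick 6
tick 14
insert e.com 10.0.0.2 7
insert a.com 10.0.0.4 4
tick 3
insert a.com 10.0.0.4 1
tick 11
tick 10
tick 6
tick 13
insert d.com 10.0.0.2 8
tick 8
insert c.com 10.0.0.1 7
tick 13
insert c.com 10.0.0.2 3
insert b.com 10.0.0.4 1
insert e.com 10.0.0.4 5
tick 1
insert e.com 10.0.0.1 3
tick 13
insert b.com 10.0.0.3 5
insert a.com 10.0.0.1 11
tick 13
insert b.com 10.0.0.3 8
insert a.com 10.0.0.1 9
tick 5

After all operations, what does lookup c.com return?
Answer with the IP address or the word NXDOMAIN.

Op 1: tick 13 -> clock=13.
Op 2: insert c.com -> 10.0.0.4 (expiry=13+9=22). clock=13
Op 3: tick 9 -> clock=22. purged={c.com}
Op 4: tick 6 -> clock=28.
Op 5: tick 14 -> clock=42.
Op 6: insert e.com -> 10.0.0.2 (expiry=42+7=49). clock=42
Op 7: insert a.com -> 10.0.0.4 (expiry=42+4=46). clock=42
Op 8: tick 3 -> clock=45.
Op 9: insert a.com -> 10.0.0.4 (expiry=45+1=46). clock=45
Op 10: tick 11 -> clock=56. purged={a.com,e.com}
Op 11: tick 10 -> clock=66.
Op 12: tick 6 -> clock=72.
Op 13: tick 13 -> clock=85.
Op 14: insert d.com -> 10.0.0.2 (expiry=85+8=93). clock=85
Op 15: tick 8 -> clock=93. purged={d.com}
Op 16: insert c.com -> 10.0.0.1 (expiry=93+7=100). clock=93
Op 17: tick 13 -> clock=106. purged={c.com}
Op 18: insert c.com -> 10.0.0.2 (expiry=106+3=109). clock=106
Op 19: insert b.com -> 10.0.0.4 (expiry=106+1=107). clock=106
Op 20: insert e.com -> 10.0.0.4 (expiry=106+5=111). clock=106
Op 21: tick 1 -> clock=107. purged={b.com}
Op 22: insert e.com -> 10.0.0.1 (expiry=107+3=110). clock=107
Op 23: tick 13 -> clock=120. purged={c.com,e.com}
Op 24: insert b.com -> 10.0.0.3 (expiry=120+5=125). clock=120
Op 25: insert a.com -> 10.0.0.1 (expiry=120+11=131). clock=120
Op 26: tick 13 -> clock=133. purged={a.com,b.com}
Op 27: insert b.com -> 10.0.0.3 (expiry=133+8=141). clock=133
Op 28: insert a.com -> 10.0.0.1 (expiry=133+9=142). clock=133
Op 29: tick 5 -> clock=138.
lookup c.com: not in cache (expired or never inserted)

Answer: NXDOMAIN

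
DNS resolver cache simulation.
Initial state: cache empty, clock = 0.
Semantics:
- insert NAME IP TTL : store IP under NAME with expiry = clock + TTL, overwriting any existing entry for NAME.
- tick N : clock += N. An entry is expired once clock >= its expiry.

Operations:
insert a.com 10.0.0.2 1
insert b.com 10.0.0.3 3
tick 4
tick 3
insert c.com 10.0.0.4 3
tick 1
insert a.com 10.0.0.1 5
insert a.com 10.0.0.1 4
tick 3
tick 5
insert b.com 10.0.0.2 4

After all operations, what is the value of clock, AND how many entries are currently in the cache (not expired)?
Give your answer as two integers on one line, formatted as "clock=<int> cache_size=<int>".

Answer: clock=16 cache_size=1

Derivation:
Op 1: insert a.com -> 10.0.0.2 (expiry=0+1=1). clock=0
Op 2: insert b.com -> 10.0.0.3 (expiry=0+3=3). clock=0
Op 3: tick 4 -> clock=4. purged={a.com,b.com}
Op 4: tick 3 -> clock=7.
Op 5: insert c.com -> 10.0.0.4 (expiry=7+3=10). clock=7
Op 6: tick 1 -> clock=8.
Op 7: insert a.com -> 10.0.0.1 (expiry=8+5=13). clock=8
Op 8: insert a.com -> 10.0.0.1 (expiry=8+4=12). clock=8
Op 9: tick 3 -> clock=11. purged={c.com}
Op 10: tick 5 -> clock=16. purged={a.com}
Op 11: insert b.com -> 10.0.0.2 (expiry=16+4=20). clock=16
Final clock = 16
Final cache (unexpired): {b.com} -> size=1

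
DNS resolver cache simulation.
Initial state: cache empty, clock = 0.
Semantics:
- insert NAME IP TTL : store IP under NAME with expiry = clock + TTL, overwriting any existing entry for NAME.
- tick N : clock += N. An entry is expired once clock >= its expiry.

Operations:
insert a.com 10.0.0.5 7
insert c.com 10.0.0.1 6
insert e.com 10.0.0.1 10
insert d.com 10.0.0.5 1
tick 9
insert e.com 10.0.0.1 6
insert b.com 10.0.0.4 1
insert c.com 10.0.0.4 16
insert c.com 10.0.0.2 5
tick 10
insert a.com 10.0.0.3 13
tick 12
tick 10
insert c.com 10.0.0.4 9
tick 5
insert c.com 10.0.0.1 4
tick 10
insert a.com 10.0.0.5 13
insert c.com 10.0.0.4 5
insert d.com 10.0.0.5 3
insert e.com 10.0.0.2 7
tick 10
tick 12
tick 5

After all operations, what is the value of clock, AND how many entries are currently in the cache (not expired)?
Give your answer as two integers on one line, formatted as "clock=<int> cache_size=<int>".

Answer: clock=83 cache_size=0

Derivation:
Op 1: insert a.com -> 10.0.0.5 (expiry=0+7=7). clock=0
Op 2: insert c.com -> 10.0.0.1 (expiry=0+6=6). clock=0
Op 3: insert e.com -> 10.0.0.1 (expiry=0+10=10). clock=0
Op 4: insert d.com -> 10.0.0.5 (expiry=0+1=1). clock=0
Op 5: tick 9 -> clock=9. purged={a.com,c.com,d.com}
Op 6: insert e.com -> 10.0.0.1 (expiry=9+6=15). clock=9
Op 7: insert b.com -> 10.0.0.4 (expiry=9+1=10). clock=9
Op 8: insert c.com -> 10.0.0.4 (expiry=9+16=25). clock=9
Op 9: insert c.com -> 10.0.0.2 (expiry=9+5=14). clock=9
Op 10: tick 10 -> clock=19. purged={b.com,c.com,e.com}
Op 11: insert a.com -> 10.0.0.3 (expiry=19+13=32). clock=19
Op 12: tick 12 -> clock=31.
Op 13: tick 10 -> clock=41. purged={a.com}
Op 14: insert c.com -> 10.0.0.4 (expiry=41+9=50). clock=41
Op 15: tick 5 -> clock=46.
Op 16: insert c.com -> 10.0.0.1 (expiry=46+4=50). clock=46
Op 17: tick 10 -> clock=56. purged={c.com}
Op 18: insert a.com -> 10.0.0.5 (expiry=56+13=69). clock=56
Op 19: insert c.com -> 10.0.0.4 (expiry=56+5=61). clock=56
Op 20: insert d.com -> 10.0.0.5 (expiry=56+3=59). clock=56
Op 21: insert e.com -> 10.0.0.2 (expiry=56+7=63). clock=56
Op 22: tick 10 -> clock=66. purged={c.com,d.com,e.com}
Op 23: tick 12 -> clock=78. purged={a.com}
Op 24: tick 5 -> clock=83.
Final clock = 83
Final cache (unexpired): {} -> size=0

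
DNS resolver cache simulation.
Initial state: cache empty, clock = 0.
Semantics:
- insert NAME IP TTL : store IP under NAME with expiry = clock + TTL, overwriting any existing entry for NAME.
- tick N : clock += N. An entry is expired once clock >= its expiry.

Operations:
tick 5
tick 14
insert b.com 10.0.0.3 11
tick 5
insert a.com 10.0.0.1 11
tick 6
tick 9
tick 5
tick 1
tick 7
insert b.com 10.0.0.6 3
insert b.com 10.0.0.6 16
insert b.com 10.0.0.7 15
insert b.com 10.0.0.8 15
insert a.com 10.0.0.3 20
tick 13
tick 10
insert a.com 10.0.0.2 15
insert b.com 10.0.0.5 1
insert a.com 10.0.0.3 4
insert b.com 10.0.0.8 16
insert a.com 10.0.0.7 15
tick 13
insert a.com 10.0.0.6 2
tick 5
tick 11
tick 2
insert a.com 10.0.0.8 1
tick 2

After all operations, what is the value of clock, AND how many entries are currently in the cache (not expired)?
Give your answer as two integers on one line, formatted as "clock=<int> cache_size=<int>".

Op 1: tick 5 -> clock=5.
Op 2: tick 14 -> clock=19.
Op 3: insert b.com -> 10.0.0.3 (expiry=19+11=30). clock=19
Op 4: tick 5 -> clock=24.
Op 5: insert a.com -> 10.0.0.1 (expiry=24+11=35). clock=24
Op 6: tick 6 -> clock=30. purged={b.com}
Op 7: tick 9 -> clock=39. purged={a.com}
Op 8: tick 5 -> clock=44.
Op 9: tick 1 -> clock=45.
Op 10: tick 7 -> clock=52.
Op 11: insert b.com -> 10.0.0.6 (expiry=52+3=55). clock=52
Op 12: insert b.com -> 10.0.0.6 (expiry=52+16=68). clock=52
Op 13: insert b.com -> 10.0.0.7 (expiry=52+15=67). clock=52
Op 14: insert b.com -> 10.0.0.8 (expiry=52+15=67). clock=52
Op 15: insert a.com -> 10.0.0.3 (expiry=52+20=72). clock=52
Op 16: tick 13 -> clock=65.
Op 17: tick 10 -> clock=75. purged={a.com,b.com}
Op 18: insert a.com -> 10.0.0.2 (expiry=75+15=90). clock=75
Op 19: insert b.com -> 10.0.0.5 (expiry=75+1=76). clock=75
Op 20: insert a.com -> 10.0.0.3 (expiry=75+4=79). clock=75
Op 21: insert b.com -> 10.0.0.8 (expiry=75+16=91). clock=75
Op 22: insert a.com -> 10.0.0.7 (expiry=75+15=90). clock=75
Op 23: tick 13 -> clock=88.
Op 24: insert a.com -> 10.0.0.6 (expiry=88+2=90). clock=88
Op 25: tick 5 -> clock=93. purged={a.com,b.com}
Op 26: tick 11 -> clock=104.
Op 27: tick 2 -> clock=106.
Op 28: insert a.com -> 10.0.0.8 (expiry=106+1=107). clock=106
Op 29: tick 2 -> clock=108. purged={a.com}
Final clock = 108
Final cache (unexpired): {} -> size=0

Answer: clock=108 cache_size=0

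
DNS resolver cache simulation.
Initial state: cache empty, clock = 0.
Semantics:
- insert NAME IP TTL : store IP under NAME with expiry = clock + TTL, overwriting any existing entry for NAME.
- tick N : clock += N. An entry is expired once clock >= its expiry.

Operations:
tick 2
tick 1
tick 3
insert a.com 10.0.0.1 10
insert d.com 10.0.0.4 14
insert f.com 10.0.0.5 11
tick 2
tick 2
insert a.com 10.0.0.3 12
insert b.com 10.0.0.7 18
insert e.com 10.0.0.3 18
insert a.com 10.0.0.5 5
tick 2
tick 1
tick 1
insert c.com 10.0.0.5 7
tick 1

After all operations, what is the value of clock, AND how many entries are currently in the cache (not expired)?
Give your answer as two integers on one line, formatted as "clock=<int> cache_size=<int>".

Op 1: tick 2 -> clock=2.
Op 2: tick 1 -> clock=3.
Op 3: tick 3 -> clock=6.
Op 4: insert a.com -> 10.0.0.1 (expiry=6+10=16). clock=6
Op 5: insert d.com -> 10.0.0.4 (expiry=6+14=20). clock=6
Op 6: insert f.com -> 10.0.0.5 (expiry=6+11=17). clock=6
Op 7: tick 2 -> clock=8.
Op 8: tick 2 -> clock=10.
Op 9: insert a.com -> 10.0.0.3 (expiry=10+12=22). clock=10
Op 10: insert b.com -> 10.0.0.7 (expiry=10+18=28). clock=10
Op 11: insert e.com -> 10.0.0.3 (expiry=10+18=28). clock=10
Op 12: insert a.com -> 10.0.0.5 (expiry=10+5=15). clock=10
Op 13: tick 2 -> clock=12.
Op 14: tick 1 -> clock=13.
Op 15: tick 1 -> clock=14.
Op 16: insert c.com -> 10.0.0.5 (expiry=14+7=21). clock=14
Op 17: tick 1 -> clock=15. purged={a.com}
Final clock = 15
Final cache (unexpired): {b.com,c.com,d.com,e.com,f.com} -> size=5

Answer: clock=15 cache_size=5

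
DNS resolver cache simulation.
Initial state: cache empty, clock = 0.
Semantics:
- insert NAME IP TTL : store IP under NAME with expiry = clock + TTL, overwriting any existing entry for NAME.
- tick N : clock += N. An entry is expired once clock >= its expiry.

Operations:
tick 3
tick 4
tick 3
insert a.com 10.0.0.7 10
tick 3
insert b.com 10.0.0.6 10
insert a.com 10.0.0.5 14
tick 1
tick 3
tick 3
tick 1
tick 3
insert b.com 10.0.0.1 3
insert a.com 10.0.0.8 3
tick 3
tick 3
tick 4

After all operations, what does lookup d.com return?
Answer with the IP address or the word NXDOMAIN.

Op 1: tick 3 -> clock=3.
Op 2: tick 4 -> clock=7.
Op 3: tick 3 -> clock=10.
Op 4: insert a.com -> 10.0.0.7 (expiry=10+10=20). clock=10
Op 5: tick 3 -> clock=13.
Op 6: insert b.com -> 10.0.0.6 (expiry=13+10=23). clock=13
Op 7: insert a.com -> 10.0.0.5 (expiry=13+14=27). clock=13
Op 8: tick 1 -> clock=14.
Op 9: tick 3 -> clock=17.
Op 10: tick 3 -> clock=20.
Op 11: tick 1 -> clock=21.
Op 12: tick 3 -> clock=24. purged={b.com}
Op 13: insert b.com -> 10.0.0.1 (expiry=24+3=27). clock=24
Op 14: insert a.com -> 10.0.0.8 (expiry=24+3=27). clock=24
Op 15: tick 3 -> clock=27. purged={a.com,b.com}
Op 16: tick 3 -> clock=30.
Op 17: tick 4 -> clock=34.
lookup d.com: not in cache (expired or never inserted)

Answer: NXDOMAIN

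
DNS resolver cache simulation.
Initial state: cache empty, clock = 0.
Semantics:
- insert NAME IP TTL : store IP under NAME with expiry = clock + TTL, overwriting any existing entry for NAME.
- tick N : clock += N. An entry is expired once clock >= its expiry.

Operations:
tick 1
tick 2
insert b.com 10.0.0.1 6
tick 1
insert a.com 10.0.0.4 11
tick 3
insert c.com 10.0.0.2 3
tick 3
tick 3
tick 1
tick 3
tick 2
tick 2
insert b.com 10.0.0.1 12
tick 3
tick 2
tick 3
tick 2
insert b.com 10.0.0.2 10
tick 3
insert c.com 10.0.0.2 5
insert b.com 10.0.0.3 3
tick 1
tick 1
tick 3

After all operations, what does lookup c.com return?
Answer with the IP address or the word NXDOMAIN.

Answer: NXDOMAIN

Derivation:
Op 1: tick 1 -> clock=1.
Op 2: tick 2 -> clock=3.
Op 3: insert b.com -> 10.0.0.1 (expiry=3+6=9). clock=3
Op 4: tick 1 -> clock=4.
Op 5: insert a.com -> 10.0.0.4 (expiry=4+11=15). clock=4
Op 6: tick 3 -> clock=7.
Op 7: insert c.com -> 10.0.0.2 (expiry=7+3=10). clock=7
Op 8: tick 3 -> clock=10. purged={b.com,c.com}
Op 9: tick 3 -> clock=13.
Op 10: tick 1 -> clock=14.
Op 11: tick 3 -> clock=17. purged={a.com}
Op 12: tick 2 -> clock=19.
Op 13: tick 2 -> clock=21.
Op 14: insert b.com -> 10.0.0.1 (expiry=21+12=33). clock=21
Op 15: tick 3 -> clock=24.
Op 16: tick 2 -> clock=26.
Op 17: tick 3 -> clock=29.
Op 18: tick 2 -> clock=31.
Op 19: insert b.com -> 10.0.0.2 (expiry=31+10=41). clock=31
Op 20: tick 3 -> clock=34.
Op 21: insert c.com -> 10.0.0.2 (expiry=34+5=39). clock=34
Op 22: insert b.com -> 10.0.0.3 (expiry=34+3=37). clock=34
Op 23: tick 1 -> clock=35.
Op 24: tick 1 -> clock=36.
Op 25: tick 3 -> clock=39. purged={b.com,c.com}
lookup c.com: not in cache (expired or never inserted)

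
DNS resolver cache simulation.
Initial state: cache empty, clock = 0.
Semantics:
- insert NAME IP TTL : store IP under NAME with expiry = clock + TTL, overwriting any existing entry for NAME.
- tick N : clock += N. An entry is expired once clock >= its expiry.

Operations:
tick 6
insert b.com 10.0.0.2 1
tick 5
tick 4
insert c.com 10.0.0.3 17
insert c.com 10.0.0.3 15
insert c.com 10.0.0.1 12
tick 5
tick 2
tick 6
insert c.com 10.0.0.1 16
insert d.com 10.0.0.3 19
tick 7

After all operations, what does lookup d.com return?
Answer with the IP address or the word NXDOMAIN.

Answer: 10.0.0.3

Derivation:
Op 1: tick 6 -> clock=6.
Op 2: insert b.com -> 10.0.0.2 (expiry=6+1=7). clock=6
Op 3: tick 5 -> clock=11. purged={b.com}
Op 4: tick 4 -> clock=15.
Op 5: insert c.com -> 10.0.0.3 (expiry=15+17=32). clock=15
Op 6: insert c.com -> 10.0.0.3 (expiry=15+15=30). clock=15
Op 7: insert c.com -> 10.0.0.1 (expiry=15+12=27). clock=15
Op 8: tick 5 -> clock=20.
Op 9: tick 2 -> clock=22.
Op 10: tick 6 -> clock=28. purged={c.com}
Op 11: insert c.com -> 10.0.0.1 (expiry=28+16=44). clock=28
Op 12: insert d.com -> 10.0.0.3 (expiry=28+19=47). clock=28
Op 13: tick 7 -> clock=35.
lookup d.com: present, ip=10.0.0.3 expiry=47 > clock=35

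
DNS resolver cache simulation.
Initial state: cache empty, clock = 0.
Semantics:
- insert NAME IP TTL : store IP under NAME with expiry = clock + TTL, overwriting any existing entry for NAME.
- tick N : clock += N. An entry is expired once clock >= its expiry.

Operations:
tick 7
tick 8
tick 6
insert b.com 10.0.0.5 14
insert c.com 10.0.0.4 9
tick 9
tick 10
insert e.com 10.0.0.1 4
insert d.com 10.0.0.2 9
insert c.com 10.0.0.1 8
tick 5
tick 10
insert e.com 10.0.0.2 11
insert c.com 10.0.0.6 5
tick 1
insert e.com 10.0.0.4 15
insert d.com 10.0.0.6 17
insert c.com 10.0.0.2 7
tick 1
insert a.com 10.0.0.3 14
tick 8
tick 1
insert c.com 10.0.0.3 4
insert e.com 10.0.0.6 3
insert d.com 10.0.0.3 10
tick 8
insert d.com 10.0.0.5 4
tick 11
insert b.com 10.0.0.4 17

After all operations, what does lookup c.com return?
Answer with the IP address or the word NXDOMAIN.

Op 1: tick 7 -> clock=7.
Op 2: tick 8 -> clock=15.
Op 3: tick 6 -> clock=21.
Op 4: insert b.com -> 10.0.0.5 (expiry=21+14=35). clock=21
Op 5: insert c.com -> 10.0.0.4 (expiry=21+9=30). clock=21
Op 6: tick 9 -> clock=30. purged={c.com}
Op 7: tick 10 -> clock=40. purged={b.com}
Op 8: insert e.com -> 10.0.0.1 (expiry=40+4=44). clock=40
Op 9: insert d.com -> 10.0.0.2 (expiry=40+9=49). clock=40
Op 10: insert c.com -> 10.0.0.1 (expiry=40+8=48). clock=40
Op 11: tick 5 -> clock=45. purged={e.com}
Op 12: tick 10 -> clock=55. purged={c.com,d.com}
Op 13: insert e.com -> 10.0.0.2 (expiry=55+11=66). clock=55
Op 14: insert c.com -> 10.0.0.6 (expiry=55+5=60). clock=55
Op 15: tick 1 -> clock=56.
Op 16: insert e.com -> 10.0.0.4 (expiry=56+15=71). clock=56
Op 17: insert d.com -> 10.0.0.6 (expiry=56+17=73). clock=56
Op 18: insert c.com -> 10.0.0.2 (expiry=56+7=63). clock=56
Op 19: tick 1 -> clock=57.
Op 20: insert a.com -> 10.0.0.3 (expiry=57+14=71). clock=57
Op 21: tick 8 -> clock=65. purged={c.com}
Op 22: tick 1 -> clock=66.
Op 23: insert c.com -> 10.0.0.3 (expiry=66+4=70). clock=66
Op 24: insert e.com -> 10.0.0.6 (expiry=66+3=69). clock=66
Op 25: insert d.com -> 10.0.0.3 (expiry=66+10=76). clock=66
Op 26: tick 8 -> clock=74. purged={a.com,c.com,e.com}
Op 27: insert d.com -> 10.0.0.5 (expiry=74+4=78). clock=74
Op 28: tick 11 -> clock=85. purged={d.com}
Op 29: insert b.com -> 10.0.0.4 (expiry=85+17=102). clock=85
lookup c.com: not in cache (expired or never inserted)

Answer: NXDOMAIN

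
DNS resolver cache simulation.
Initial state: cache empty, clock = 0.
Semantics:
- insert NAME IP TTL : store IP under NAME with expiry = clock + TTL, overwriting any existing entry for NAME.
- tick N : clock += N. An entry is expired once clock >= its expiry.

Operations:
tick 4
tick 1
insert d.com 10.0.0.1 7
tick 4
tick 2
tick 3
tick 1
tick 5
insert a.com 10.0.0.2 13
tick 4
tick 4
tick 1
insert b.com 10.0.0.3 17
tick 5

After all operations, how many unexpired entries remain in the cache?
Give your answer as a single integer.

Answer: 1

Derivation:
Op 1: tick 4 -> clock=4.
Op 2: tick 1 -> clock=5.
Op 3: insert d.com -> 10.0.0.1 (expiry=5+7=12). clock=5
Op 4: tick 4 -> clock=9.
Op 5: tick 2 -> clock=11.
Op 6: tick 3 -> clock=14. purged={d.com}
Op 7: tick 1 -> clock=15.
Op 8: tick 5 -> clock=20.
Op 9: insert a.com -> 10.0.0.2 (expiry=20+13=33). clock=20
Op 10: tick 4 -> clock=24.
Op 11: tick 4 -> clock=28.
Op 12: tick 1 -> clock=29.
Op 13: insert b.com -> 10.0.0.3 (expiry=29+17=46). clock=29
Op 14: tick 5 -> clock=34. purged={a.com}
Final cache (unexpired): {b.com} -> size=1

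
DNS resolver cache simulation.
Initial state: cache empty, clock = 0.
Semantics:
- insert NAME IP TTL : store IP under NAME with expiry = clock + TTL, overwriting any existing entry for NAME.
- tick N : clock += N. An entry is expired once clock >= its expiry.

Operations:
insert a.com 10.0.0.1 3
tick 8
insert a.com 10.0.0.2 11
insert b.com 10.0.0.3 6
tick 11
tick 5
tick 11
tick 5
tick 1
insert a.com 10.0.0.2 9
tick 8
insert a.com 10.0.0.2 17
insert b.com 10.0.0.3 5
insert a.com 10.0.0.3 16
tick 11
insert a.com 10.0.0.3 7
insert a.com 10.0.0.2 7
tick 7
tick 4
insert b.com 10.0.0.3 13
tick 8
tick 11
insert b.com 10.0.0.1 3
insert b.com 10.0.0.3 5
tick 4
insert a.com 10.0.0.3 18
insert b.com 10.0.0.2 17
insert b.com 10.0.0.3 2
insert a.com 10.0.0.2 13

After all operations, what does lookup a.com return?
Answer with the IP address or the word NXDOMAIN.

Op 1: insert a.com -> 10.0.0.1 (expiry=0+3=3). clock=0
Op 2: tick 8 -> clock=8. purged={a.com}
Op 3: insert a.com -> 10.0.0.2 (expiry=8+11=19). clock=8
Op 4: insert b.com -> 10.0.0.3 (expiry=8+6=14). clock=8
Op 5: tick 11 -> clock=19. purged={a.com,b.com}
Op 6: tick 5 -> clock=24.
Op 7: tick 11 -> clock=35.
Op 8: tick 5 -> clock=40.
Op 9: tick 1 -> clock=41.
Op 10: insert a.com -> 10.0.0.2 (expiry=41+9=50). clock=41
Op 11: tick 8 -> clock=49.
Op 12: insert a.com -> 10.0.0.2 (expiry=49+17=66). clock=49
Op 13: insert b.com -> 10.0.0.3 (expiry=49+5=54). clock=49
Op 14: insert a.com -> 10.0.0.3 (expiry=49+16=65). clock=49
Op 15: tick 11 -> clock=60. purged={b.com}
Op 16: insert a.com -> 10.0.0.3 (expiry=60+7=67). clock=60
Op 17: insert a.com -> 10.0.0.2 (expiry=60+7=67). clock=60
Op 18: tick 7 -> clock=67. purged={a.com}
Op 19: tick 4 -> clock=71.
Op 20: insert b.com -> 10.0.0.3 (expiry=71+13=84). clock=71
Op 21: tick 8 -> clock=79.
Op 22: tick 11 -> clock=90. purged={b.com}
Op 23: insert b.com -> 10.0.0.1 (expiry=90+3=93). clock=90
Op 24: insert b.com -> 10.0.0.3 (expiry=90+5=95). clock=90
Op 25: tick 4 -> clock=94.
Op 26: insert a.com -> 10.0.0.3 (expiry=94+18=112). clock=94
Op 27: insert b.com -> 10.0.0.2 (expiry=94+17=111). clock=94
Op 28: insert b.com -> 10.0.0.3 (expiry=94+2=96). clock=94
Op 29: insert a.com -> 10.0.0.2 (expiry=94+13=107). clock=94
lookup a.com: present, ip=10.0.0.2 expiry=107 > clock=94

Answer: 10.0.0.2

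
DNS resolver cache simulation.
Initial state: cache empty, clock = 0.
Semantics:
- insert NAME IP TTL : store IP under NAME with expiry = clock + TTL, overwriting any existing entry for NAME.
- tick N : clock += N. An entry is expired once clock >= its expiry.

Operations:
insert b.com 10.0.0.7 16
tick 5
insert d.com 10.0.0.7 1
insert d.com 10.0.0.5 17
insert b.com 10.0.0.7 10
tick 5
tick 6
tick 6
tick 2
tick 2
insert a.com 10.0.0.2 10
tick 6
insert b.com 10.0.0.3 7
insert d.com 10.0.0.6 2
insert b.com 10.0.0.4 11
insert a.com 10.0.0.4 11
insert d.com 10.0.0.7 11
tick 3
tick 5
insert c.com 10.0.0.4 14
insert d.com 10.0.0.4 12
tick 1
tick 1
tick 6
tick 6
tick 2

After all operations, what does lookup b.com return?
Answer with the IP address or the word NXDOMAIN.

Answer: NXDOMAIN

Derivation:
Op 1: insert b.com -> 10.0.0.7 (expiry=0+16=16). clock=0
Op 2: tick 5 -> clock=5.
Op 3: insert d.com -> 10.0.0.7 (expiry=5+1=6). clock=5
Op 4: insert d.com -> 10.0.0.5 (expiry=5+17=22). clock=5
Op 5: insert b.com -> 10.0.0.7 (expiry=5+10=15). clock=5
Op 6: tick 5 -> clock=10.
Op 7: tick 6 -> clock=16. purged={b.com}
Op 8: tick 6 -> clock=22. purged={d.com}
Op 9: tick 2 -> clock=24.
Op 10: tick 2 -> clock=26.
Op 11: insert a.com -> 10.0.0.2 (expiry=26+10=36). clock=26
Op 12: tick 6 -> clock=32.
Op 13: insert b.com -> 10.0.0.3 (expiry=32+7=39). clock=32
Op 14: insert d.com -> 10.0.0.6 (expiry=32+2=34). clock=32
Op 15: insert b.com -> 10.0.0.4 (expiry=32+11=43). clock=32
Op 16: insert a.com -> 10.0.0.4 (expiry=32+11=43). clock=32
Op 17: insert d.com -> 10.0.0.7 (expiry=32+11=43). clock=32
Op 18: tick 3 -> clock=35.
Op 19: tick 5 -> clock=40.
Op 20: insert c.com -> 10.0.0.4 (expiry=40+14=54). clock=40
Op 21: insert d.com -> 10.0.0.4 (expiry=40+12=52). clock=40
Op 22: tick 1 -> clock=41.
Op 23: tick 1 -> clock=42.
Op 24: tick 6 -> clock=48. purged={a.com,b.com}
Op 25: tick 6 -> clock=54. purged={c.com,d.com}
Op 26: tick 2 -> clock=56.
lookup b.com: not in cache (expired or never inserted)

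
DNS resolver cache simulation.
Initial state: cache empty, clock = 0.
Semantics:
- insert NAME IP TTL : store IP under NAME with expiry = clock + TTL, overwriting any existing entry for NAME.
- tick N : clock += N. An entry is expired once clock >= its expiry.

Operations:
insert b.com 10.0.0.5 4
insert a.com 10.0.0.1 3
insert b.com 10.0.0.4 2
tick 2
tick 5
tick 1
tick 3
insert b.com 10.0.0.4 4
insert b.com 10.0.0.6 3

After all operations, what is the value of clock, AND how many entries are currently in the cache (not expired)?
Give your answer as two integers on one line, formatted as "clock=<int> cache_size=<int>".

Answer: clock=11 cache_size=1

Derivation:
Op 1: insert b.com -> 10.0.0.5 (expiry=0+4=4). clock=0
Op 2: insert a.com -> 10.0.0.1 (expiry=0+3=3). clock=0
Op 3: insert b.com -> 10.0.0.4 (expiry=0+2=2). clock=0
Op 4: tick 2 -> clock=2. purged={b.com}
Op 5: tick 5 -> clock=7. purged={a.com}
Op 6: tick 1 -> clock=8.
Op 7: tick 3 -> clock=11.
Op 8: insert b.com -> 10.0.0.4 (expiry=11+4=15). clock=11
Op 9: insert b.com -> 10.0.0.6 (expiry=11+3=14). clock=11
Final clock = 11
Final cache (unexpired): {b.com} -> size=1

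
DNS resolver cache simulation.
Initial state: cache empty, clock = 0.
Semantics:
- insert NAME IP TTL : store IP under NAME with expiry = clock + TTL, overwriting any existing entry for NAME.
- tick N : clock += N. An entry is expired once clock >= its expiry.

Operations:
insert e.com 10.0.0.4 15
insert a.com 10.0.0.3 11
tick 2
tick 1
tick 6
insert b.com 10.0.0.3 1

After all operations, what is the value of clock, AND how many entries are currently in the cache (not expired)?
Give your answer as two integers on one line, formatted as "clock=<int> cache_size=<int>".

Answer: clock=9 cache_size=3

Derivation:
Op 1: insert e.com -> 10.0.0.4 (expiry=0+15=15). clock=0
Op 2: insert a.com -> 10.0.0.3 (expiry=0+11=11). clock=0
Op 3: tick 2 -> clock=2.
Op 4: tick 1 -> clock=3.
Op 5: tick 6 -> clock=9.
Op 6: insert b.com -> 10.0.0.3 (expiry=9+1=10). clock=9
Final clock = 9
Final cache (unexpired): {a.com,b.com,e.com} -> size=3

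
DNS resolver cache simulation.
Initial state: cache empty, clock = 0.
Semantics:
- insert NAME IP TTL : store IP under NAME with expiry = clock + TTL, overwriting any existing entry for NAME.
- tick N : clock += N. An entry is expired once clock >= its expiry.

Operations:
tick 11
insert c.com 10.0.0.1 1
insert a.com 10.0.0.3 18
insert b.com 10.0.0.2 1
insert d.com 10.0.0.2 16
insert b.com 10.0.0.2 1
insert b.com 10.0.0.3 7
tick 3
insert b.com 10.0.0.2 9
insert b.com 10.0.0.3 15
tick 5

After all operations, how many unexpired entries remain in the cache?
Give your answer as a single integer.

Op 1: tick 11 -> clock=11.
Op 2: insert c.com -> 10.0.0.1 (expiry=11+1=12). clock=11
Op 3: insert a.com -> 10.0.0.3 (expiry=11+18=29). clock=11
Op 4: insert b.com -> 10.0.0.2 (expiry=11+1=12). clock=11
Op 5: insert d.com -> 10.0.0.2 (expiry=11+16=27). clock=11
Op 6: insert b.com -> 10.0.0.2 (expiry=11+1=12). clock=11
Op 7: insert b.com -> 10.0.0.3 (expiry=11+7=18). clock=11
Op 8: tick 3 -> clock=14. purged={c.com}
Op 9: insert b.com -> 10.0.0.2 (expiry=14+9=23). clock=14
Op 10: insert b.com -> 10.0.0.3 (expiry=14+15=29). clock=14
Op 11: tick 5 -> clock=19.
Final cache (unexpired): {a.com,b.com,d.com} -> size=3

Answer: 3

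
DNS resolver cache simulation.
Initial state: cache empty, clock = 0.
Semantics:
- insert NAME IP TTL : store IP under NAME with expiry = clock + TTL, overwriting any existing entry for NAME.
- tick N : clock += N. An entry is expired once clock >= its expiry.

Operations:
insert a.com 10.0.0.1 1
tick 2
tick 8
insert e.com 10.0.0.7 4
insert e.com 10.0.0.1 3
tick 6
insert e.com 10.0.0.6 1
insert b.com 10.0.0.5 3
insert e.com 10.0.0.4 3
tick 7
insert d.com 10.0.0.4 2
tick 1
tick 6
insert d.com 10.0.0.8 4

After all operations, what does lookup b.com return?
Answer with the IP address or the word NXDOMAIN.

Answer: NXDOMAIN

Derivation:
Op 1: insert a.com -> 10.0.0.1 (expiry=0+1=1). clock=0
Op 2: tick 2 -> clock=2. purged={a.com}
Op 3: tick 8 -> clock=10.
Op 4: insert e.com -> 10.0.0.7 (expiry=10+4=14). clock=10
Op 5: insert e.com -> 10.0.0.1 (expiry=10+3=13). clock=10
Op 6: tick 6 -> clock=16. purged={e.com}
Op 7: insert e.com -> 10.0.0.6 (expiry=16+1=17). clock=16
Op 8: insert b.com -> 10.0.0.5 (expiry=16+3=19). clock=16
Op 9: insert e.com -> 10.0.0.4 (expiry=16+3=19). clock=16
Op 10: tick 7 -> clock=23. purged={b.com,e.com}
Op 11: insert d.com -> 10.0.0.4 (expiry=23+2=25). clock=23
Op 12: tick 1 -> clock=24.
Op 13: tick 6 -> clock=30. purged={d.com}
Op 14: insert d.com -> 10.0.0.8 (expiry=30+4=34). clock=30
lookup b.com: not in cache (expired or never inserted)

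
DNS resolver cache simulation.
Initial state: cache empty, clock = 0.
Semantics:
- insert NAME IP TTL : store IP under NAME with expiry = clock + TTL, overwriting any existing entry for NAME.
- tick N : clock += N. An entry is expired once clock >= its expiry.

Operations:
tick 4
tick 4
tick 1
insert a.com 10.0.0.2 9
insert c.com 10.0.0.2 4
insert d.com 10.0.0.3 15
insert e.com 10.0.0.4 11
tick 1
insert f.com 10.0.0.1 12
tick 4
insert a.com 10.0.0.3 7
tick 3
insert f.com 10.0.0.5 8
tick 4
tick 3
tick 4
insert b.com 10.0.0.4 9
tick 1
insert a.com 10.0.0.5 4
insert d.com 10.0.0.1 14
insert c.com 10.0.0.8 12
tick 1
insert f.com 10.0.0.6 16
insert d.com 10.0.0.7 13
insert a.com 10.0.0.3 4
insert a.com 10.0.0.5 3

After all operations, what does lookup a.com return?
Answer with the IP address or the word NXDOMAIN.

Op 1: tick 4 -> clock=4.
Op 2: tick 4 -> clock=8.
Op 3: tick 1 -> clock=9.
Op 4: insert a.com -> 10.0.0.2 (expiry=9+9=18). clock=9
Op 5: insert c.com -> 10.0.0.2 (expiry=9+4=13). clock=9
Op 6: insert d.com -> 10.0.0.3 (expiry=9+15=24). clock=9
Op 7: insert e.com -> 10.0.0.4 (expiry=9+11=20). clock=9
Op 8: tick 1 -> clock=10.
Op 9: insert f.com -> 10.0.0.1 (expiry=10+12=22). clock=10
Op 10: tick 4 -> clock=14. purged={c.com}
Op 11: insert a.com -> 10.0.0.3 (expiry=14+7=21). clock=14
Op 12: tick 3 -> clock=17.
Op 13: insert f.com -> 10.0.0.5 (expiry=17+8=25). clock=17
Op 14: tick 4 -> clock=21. purged={a.com,e.com}
Op 15: tick 3 -> clock=24. purged={d.com}
Op 16: tick 4 -> clock=28. purged={f.com}
Op 17: insert b.com -> 10.0.0.4 (expiry=28+9=37). clock=28
Op 18: tick 1 -> clock=29.
Op 19: insert a.com -> 10.0.0.5 (expiry=29+4=33). clock=29
Op 20: insert d.com -> 10.0.0.1 (expiry=29+14=43). clock=29
Op 21: insert c.com -> 10.0.0.8 (expiry=29+12=41). clock=29
Op 22: tick 1 -> clock=30.
Op 23: insert f.com -> 10.0.0.6 (expiry=30+16=46). clock=30
Op 24: insert d.com -> 10.0.0.7 (expiry=30+13=43). clock=30
Op 25: insert a.com -> 10.0.0.3 (expiry=30+4=34). clock=30
Op 26: insert a.com -> 10.0.0.5 (expiry=30+3=33). clock=30
lookup a.com: present, ip=10.0.0.5 expiry=33 > clock=30

Answer: 10.0.0.5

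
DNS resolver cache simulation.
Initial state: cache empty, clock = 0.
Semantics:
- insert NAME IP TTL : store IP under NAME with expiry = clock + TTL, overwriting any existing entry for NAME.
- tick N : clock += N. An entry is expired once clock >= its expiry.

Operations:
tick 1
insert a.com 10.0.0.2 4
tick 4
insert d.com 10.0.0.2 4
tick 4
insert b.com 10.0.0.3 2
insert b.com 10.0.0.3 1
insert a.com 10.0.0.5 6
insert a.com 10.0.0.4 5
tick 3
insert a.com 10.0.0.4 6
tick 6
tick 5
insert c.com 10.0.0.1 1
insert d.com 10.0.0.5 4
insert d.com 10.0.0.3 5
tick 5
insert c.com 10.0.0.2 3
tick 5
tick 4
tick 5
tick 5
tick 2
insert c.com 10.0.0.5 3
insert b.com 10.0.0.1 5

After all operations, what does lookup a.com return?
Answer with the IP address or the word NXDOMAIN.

Answer: NXDOMAIN

Derivation:
Op 1: tick 1 -> clock=1.
Op 2: insert a.com -> 10.0.0.2 (expiry=1+4=5). clock=1
Op 3: tick 4 -> clock=5. purged={a.com}
Op 4: insert d.com -> 10.0.0.2 (expiry=5+4=9). clock=5
Op 5: tick 4 -> clock=9. purged={d.com}
Op 6: insert b.com -> 10.0.0.3 (expiry=9+2=11). clock=9
Op 7: insert b.com -> 10.0.0.3 (expiry=9+1=10). clock=9
Op 8: insert a.com -> 10.0.0.5 (expiry=9+6=15). clock=9
Op 9: insert a.com -> 10.0.0.4 (expiry=9+5=14). clock=9
Op 10: tick 3 -> clock=12. purged={b.com}
Op 11: insert a.com -> 10.0.0.4 (expiry=12+6=18). clock=12
Op 12: tick 6 -> clock=18. purged={a.com}
Op 13: tick 5 -> clock=23.
Op 14: insert c.com -> 10.0.0.1 (expiry=23+1=24). clock=23
Op 15: insert d.com -> 10.0.0.5 (expiry=23+4=27). clock=23
Op 16: insert d.com -> 10.0.0.3 (expiry=23+5=28). clock=23
Op 17: tick 5 -> clock=28. purged={c.com,d.com}
Op 18: insert c.com -> 10.0.0.2 (expiry=28+3=31). clock=28
Op 19: tick 5 -> clock=33. purged={c.com}
Op 20: tick 4 -> clock=37.
Op 21: tick 5 -> clock=42.
Op 22: tick 5 -> clock=47.
Op 23: tick 2 -> clock=49.
Op 24: insert c.com -> 10.0.0.5 (expiry=49+3=52). clock=49
Op 25: insert b.com -> 10.0.0.1 (expiry=49+5=54). clock=49
lookup a.com: not in cache (expired or never inserted)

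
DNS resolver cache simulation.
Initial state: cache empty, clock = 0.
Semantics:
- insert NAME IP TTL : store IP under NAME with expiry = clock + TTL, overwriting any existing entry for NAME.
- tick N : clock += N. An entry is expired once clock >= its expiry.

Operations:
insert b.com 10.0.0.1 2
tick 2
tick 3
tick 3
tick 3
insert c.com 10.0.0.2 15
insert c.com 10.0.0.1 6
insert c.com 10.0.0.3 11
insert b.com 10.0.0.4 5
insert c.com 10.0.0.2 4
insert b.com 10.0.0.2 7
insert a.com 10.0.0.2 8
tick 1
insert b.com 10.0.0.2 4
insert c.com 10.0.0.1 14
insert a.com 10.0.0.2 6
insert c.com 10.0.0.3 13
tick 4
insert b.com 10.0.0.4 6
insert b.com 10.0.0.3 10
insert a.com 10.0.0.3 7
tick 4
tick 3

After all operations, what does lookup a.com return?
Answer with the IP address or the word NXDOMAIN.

Op 1: insert b.com -> 10.0.0.1 (expiry=0+2=2). clock=0
Op 2: tick 2 -> clock=2. purged={b.com}
Op 3: tick 3 -> clock=5.
Op 4: tick 3 -> clock=8.
Op 5: tick 3 -> clock=11.
Op 6: insert c.com -> 10.0.0.2 (expiry=11+15=26). clock=11
Op 7: insert c.com -> 10.0.0.1 (expiry=11+6=17). clock=11
Op 8: insert c.com -> 10.0.0.3 (expiry=11+11=22). clock=11
Op 9: insert b.com -> 10.0.0.4 (expiry=11+5=16). clock=11
Op 10: insert c.com -> 10.0.0.2 (expiry=11+4=15). clock=11
Op 11: insert b.com -> 10.0.0.2 (expiry=11+7=18). clock=11
Op 12: insert a.com -> 10.0.0.2 (expiry=11+8=19). clock=11
Op 13: tick 1 -> clock=12.
Op 14: insert b.com -> 10.0.0.2 (expiry=12+4=16). clock=12
Op 15: insert c.com -> 10.0.0.1 (expiry=12+14=26). clock=12
Op 16: insert a.com -> 10.0.0.2 (expiry=12+6=18). clock=12
Op 17: insert c.com -> 10.0.0.3 (expiry=12+13=25). clock=12
Op 18: tick 4 -> clock=16. purged={b.com}
Op 19: insert b.com -> 10.0.0.4 (expiry=16+6=22). clock=16
Op 20: insert b.com -> 10.0.0.3 (expiry=16+10=26). clock=16
Op 21: insert a.com -> 10.0.0.3 (expiry=16+7=23). clock=16
Op 22: tick 4 -> clock=20.
Op 23: tick 3 -> clock=23. purged={a.com}
lookup a.com: not in cache (expired or never inserted)

Answer: NXDOMAIN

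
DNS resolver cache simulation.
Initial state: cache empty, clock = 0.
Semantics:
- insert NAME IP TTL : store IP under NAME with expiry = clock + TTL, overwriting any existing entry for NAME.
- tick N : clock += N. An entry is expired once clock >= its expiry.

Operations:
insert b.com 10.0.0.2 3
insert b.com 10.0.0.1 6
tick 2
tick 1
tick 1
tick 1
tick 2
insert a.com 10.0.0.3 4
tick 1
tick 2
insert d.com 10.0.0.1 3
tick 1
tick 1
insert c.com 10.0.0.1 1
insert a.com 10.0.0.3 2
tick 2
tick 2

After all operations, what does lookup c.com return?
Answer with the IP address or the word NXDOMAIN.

Op 1: insert b.com -> 10.0.0.2 (expiry=0+3=3). clock=0
Op 2: insert b.com -> 10.0.0.1 (expiry=0+6=6). clock=0
Op 3: tick 2 -> clock=2.
Op 4: tick 1 -> clock=3.
Op 5: tick 1 -> clock=4.
Op 6: tick 1 -> clock=5.
Op 7: tick 2 -> clock=7. purged={b.com}
Op 8: insert a.com -> 10.0.0.3 (expiry=7+4=11). clock=7
Op 9: tick 1 -> clock=8.
Op 10: tick 2 -> clock=10.
Op 11: insert d.com -> 10.0.0.1 (expiry=10+3=13). clock=10
Op 12: tick 1 -> clock=11. purged={a.com}
Op 13: tick 1 -> clock=12.
Op 14: insert c.com -> 10.0.0.1 (expiry=12+1=13). clock=12
Op 15: insert a.com -> 10.0.0.3 (expiry=12+2=14). clock=12
Op 16: tick 2 -> clock=14. purged={a.com,c.com,d.com}
Op 17: tick 2 -> clock=16.
lookup c.com: not in cache (expired or never inserted)

Answer: NXDOMAIN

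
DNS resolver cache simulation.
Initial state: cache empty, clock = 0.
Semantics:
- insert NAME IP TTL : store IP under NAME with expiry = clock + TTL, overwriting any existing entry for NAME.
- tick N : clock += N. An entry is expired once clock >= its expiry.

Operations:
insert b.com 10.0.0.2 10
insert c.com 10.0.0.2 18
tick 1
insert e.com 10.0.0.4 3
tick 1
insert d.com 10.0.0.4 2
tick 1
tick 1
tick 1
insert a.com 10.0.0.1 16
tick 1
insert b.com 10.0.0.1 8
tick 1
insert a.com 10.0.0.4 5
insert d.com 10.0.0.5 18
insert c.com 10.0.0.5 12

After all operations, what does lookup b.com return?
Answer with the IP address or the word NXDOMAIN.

Op 1: insert b.com -> 10.0.0.2 (expiry=0+10=10). clock=0
Op 2: insert c.com -> 10.0.0.2 (expiry=0+18=18). clock=0
Op 3: tick 1 -> clock=1.
Op 4: insert e.com -> 10.0.0.4 (expiry=1+3=4). clock=1
Op 5: tick 1 -> clock=2.
Op 6: insert d.com -> 10.0.0.4 (expiry=2+2=4). clock=2
Op 7: tick 1 -> clock=3.
Op 8: tick 1 -> clock=4. purged={d.com,e.com}
Op 9: tick 1 -> clock=5.
Op 10: insert a.com -> 10.0.0.1 (expiry=5+16=21). clock=5
Op 11: tick 1 -> clock=6.
Op 12: insert b.com -> 10.0.0.1 (expiry=6+8=14). clock=6
Op 13: tick 1 -> clock=7.
Op 14: insert a.com -> 10.0.0.4 (expiry=7+5=12). clock=7
Op 15: insert d.com -> 10.0.0.5 (expiry=7+18=25). clock=7
Op 16: insert c.com -> 10.0.0.5 (expiry=7+12=19). clock=7
lookup b.com: present, ip=10.0.0.1 expiry=14 > clock=7

Answer: 10.0.0.1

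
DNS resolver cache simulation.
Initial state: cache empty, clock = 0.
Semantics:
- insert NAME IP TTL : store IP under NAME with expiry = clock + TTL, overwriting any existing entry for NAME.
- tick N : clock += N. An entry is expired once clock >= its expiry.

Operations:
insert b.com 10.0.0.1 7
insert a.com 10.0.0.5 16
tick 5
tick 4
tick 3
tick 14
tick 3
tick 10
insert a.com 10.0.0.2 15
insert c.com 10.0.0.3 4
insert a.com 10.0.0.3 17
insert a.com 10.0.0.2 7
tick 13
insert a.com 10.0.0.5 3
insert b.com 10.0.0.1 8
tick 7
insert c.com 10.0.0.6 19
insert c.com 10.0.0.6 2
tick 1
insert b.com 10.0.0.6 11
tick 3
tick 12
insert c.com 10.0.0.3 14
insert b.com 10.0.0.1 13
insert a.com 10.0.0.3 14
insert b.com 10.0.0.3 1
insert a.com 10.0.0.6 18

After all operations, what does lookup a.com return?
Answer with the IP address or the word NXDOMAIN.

Answer: 10.0.0.6

Derivation:
Op 1: insert b.com -> 10.0.0.1 (expiry=0+7=7). clock=0
Op 2: insert a.com -> 10.0.0.5 (expiry=0+16=16). clock=0
Op 3: tick 5 -> clock=5.
Op 4: tick 4 -> clock=9. purged={b.com}
Op 5: tick 3 -> clock=12.
Op 6: tick 14 -> clock=26. purged={a.com}
Op 7: tick 3 -> clock=29.
Op 8: tick 10 -> clock=39.
Op 9: insert a.com -> 10.0.0.2 (expiry=39+15=54). clock=39
Op 10: insert c.com -> 10.0.0.3 (expiry=39+4=43). clock=39
Op 11: insert a.com -> 10.0.0.3 (expiry=39+17=56). clock=39
Op 12: insert a.com -> 10.0.0.2 (expiry=39+7=46). clock=39
Op 13: tick 13 -> clock=52. purged={a.com,c.com}
Op 14: insert a.com -> 10.0.0.5 (expiry=52+3=55). clock=52
Op 15: insert b.com -> 10.0.0.1 (expiry=52+8=60). clock=52
Op 16: tick 7 -> clock=59. purged={a.com}
Op 17: insert c.com -> 10.0.0.6 (expiry=59+19=78). clock=59
Op 18: insert c.com -> 10.0.0.6 (expiry=59+2=61). clock=59
Op 19: tick 1 -> clock=60. purged={b.com}
Op 20: insert b.com -> 10.0.0.6 (expiry=60+11=71). clock=60
Op 21: tick 3 -> clock=63. purged={c.com}
Op 22: tick 12 -> clock=75. purged={b.com}
Op 23: insert c.com -> 10.0.0.3 (expiry=75+14=89). clock=75
Op 24: insert b.com -> 10.0.0.1 (expiry=75+13=88). clock=75
Op 25: insert a.com -> 10.0.0.3 (expiry=75+14=89). clock=75
Op 26: insert b.com -> 10.0.0.3 (expiry=75+1=76). clock=75
Op 27: insert a.com -> 10.0.0.6 (expiry=75+18=93). clock=75
lookup a.com: present, ip=10.0.0.6 expiry=93 > clock=75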